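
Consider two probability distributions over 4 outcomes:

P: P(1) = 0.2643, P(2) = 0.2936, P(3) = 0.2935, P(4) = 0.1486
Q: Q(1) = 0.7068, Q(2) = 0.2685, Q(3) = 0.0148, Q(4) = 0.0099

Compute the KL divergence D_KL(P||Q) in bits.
1.5084 bits

D_KL(P||Q) = Σ P(x) log₂(P(x)/Q(x))

Computing term by term:
  P(1)·log₂(P(1)/Q(1)) = 0.2643·log₂(0.2643/0.7068) = -0.37507
  P(2)·log₂(P(2)/Q(2)) = 0.2936·log₂(0.2936/0.2685) = 0.03785
  P(3)·log₂(P(3)/Q(3)) = 0.2935·log₂(0.2935/0.0148) = 1.26489
  P(4)·log₂(P(4)/Q(4)) = 0.1486·log₂(0.1486/0.0099) = 0.58071

D_KL(P||Q) = -0.37507 + 0.03785 + 1.26489 + 0.58071 = 1.50838 ≈ 1.5084 bits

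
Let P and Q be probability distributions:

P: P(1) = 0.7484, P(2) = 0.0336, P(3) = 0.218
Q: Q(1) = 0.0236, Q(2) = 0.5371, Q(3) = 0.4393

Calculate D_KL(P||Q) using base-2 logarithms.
3.3775 bits

D_KL(P||Q) = Σ P(x) log₂(P(x)/Q(x))

Computing term by term:
  P(1)·log₂(P(1)/Q(1)) = 0.7484·log₂(0.7484/0.0236) = 3.73223
  P(2)·log₂(P(2)/Q(2)) = 0.0336·log₂(0.0336/0.5371) = -0.13435
  P(3)·log₂(P(3)/Q(3)) = 0.218·log₂(0.218/0.4393) = -0.22037

D_KL(P||Q) = 3.73223 - 0.13435 - 0.22037 = 3.37751 ≈ 3.3775 bits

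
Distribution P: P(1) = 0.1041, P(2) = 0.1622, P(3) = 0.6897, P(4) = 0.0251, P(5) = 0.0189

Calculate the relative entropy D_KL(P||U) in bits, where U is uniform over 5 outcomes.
0.9452 bits

U(i) = 1/5 for all i

D_KL(P||U) = Σ P(x) log₂(P(x) / (1/5))
           = Σ P(x) log₂(P(x)) + log₂(5)
           = log₂(5) - H(P)

H(P) = -Σ P(x) log₂(P(x)):
  -P(1)·log₂(P(1)) = -(0.1041)·log₂(0.1041) = 0.33978
  -P(2)·log₂(P(2)) = -(0.1622)·log₂(0.1622) = 0.42564
  -P(3)·log₂(P(3)) = -(0.6897)·log₂(0.6897) = 0.36965
  -P(4)·log₂(P(4)) = -(0.0251)·log₂(0.0251) = 0.13344
  -P(5)·log₂(P(5)) = -(0.0189)·log₂(0.0189) = 0.10821
H(P) = 0.33978 + 0.42564 + 0.36965 + 0.13344 + 0.10821 = 1.37672 bits

log₂(5) = 2.32193 bits

D_KL(P||U) = 2.32193 - 1.37672 = 0.94521 ≈ 0.9452 bits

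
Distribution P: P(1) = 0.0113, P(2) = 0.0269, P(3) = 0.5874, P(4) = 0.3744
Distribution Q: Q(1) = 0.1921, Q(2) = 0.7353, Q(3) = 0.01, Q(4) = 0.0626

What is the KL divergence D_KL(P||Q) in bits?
4.2432 bits

D_KL(P||Q) = Σ P(x) log₂(P(x)/Q(x))

Computing term by term:
  P(1)·log₂(P(1)/Q(1)) = 0.0113·log₂(0.0113/0.1921) = -0.04619
  P(2)·log₂(P(2)/Q(2)) = 0.0269·log₂(0.0269/0.7353) = -0.12838
  P(3)·log₂(P(3)/Q(3)) = 0.5874·log₂(0.5874/0.01) = 3.45172
  P(4)·log₂(P(4)/Q(4)) = 0.3744·log₂(0.3744/0.0626) = 0.96608

D_KL(P||Q) = -0.04619 - 0.12838 + 3.45172 + 0.96608 = 4.24323 ≈ 4.2432 bits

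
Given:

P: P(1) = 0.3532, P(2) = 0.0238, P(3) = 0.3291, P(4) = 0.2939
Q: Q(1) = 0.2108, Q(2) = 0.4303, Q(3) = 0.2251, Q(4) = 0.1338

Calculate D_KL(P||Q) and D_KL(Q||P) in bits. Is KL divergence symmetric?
D_KL(P||Q) = 0.6776 bits, D_KL(Q||P) = 1.3649 bits. No, KL divergence is not symmetric.

D_KL(P||Q) = Σ P(x) log₂(P(x)/Q(x))

Computing term by term:
  P(1)·log₂(P(1)/Q(1)) = 0.3532·log₂(0.3532/0.2108) = 0.26300
  P(2)·log₂(P(2)/Q(2)) = 0.0238·log₂(0.0238/0.4303) = -0.09940
  P(3)·log₂(P(3)/Q(3)) = 0.3291·log₂(0.3291/0.2251) = 0.18033
  P(4)·log₂(P(4)/Q(4)) = 0.2939·log₂(0.2939/0.1338) = 0.33365

D_KL(P||Q) = 0.26300 - 0.09940 + 0.18033 + 0.33365 = 0.67758 ≈ 0.6776 bits

D_KL(Q||P) = Σ Q(x) log₂(Q(x)/P(x))

Computing term by term:
  Q(1)·log₂(Q(1)/P(1)) = 0.2108·log₂(0.2108/0.3532) = -0.15696
  Q(2)·log₂(Q(2)/P(2)) = 0.4303·log₂(0.4303/0.0238) = 1.79707
  Q(3)·log₂(Q(3)/P(3)) = 0.2251·log₂(0.2251/0.3291) = -0.12335
  Q(4)·log₂(Q(4)/P(4)) = 0.1338·log₂(0.1338/0.2939) = -0.15190

D_KL(Q||P) = -0.15696 + 1.79707 - 0.12335 - 0.15190 = 1.36486 ≈ 1.3649 bits

These are NOT equal (difference: 0.6873 bits). KL divergence is asymmetric: D_KL(P||Q) ≠ D_KL(Q||P) in general.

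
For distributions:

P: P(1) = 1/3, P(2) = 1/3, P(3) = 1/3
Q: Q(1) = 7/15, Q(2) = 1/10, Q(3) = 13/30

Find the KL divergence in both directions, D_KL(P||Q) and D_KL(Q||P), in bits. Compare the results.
D_KL(P||Q) = 0.2910 bits, D_KL(Q||P) = 0.2169 bits. D_KL(P||Q) is larger than D_KL(Q||P) by 0.0741 bits; the two directions differ.

D_KL(P||Q) = Σ P(x) log₂(P(x)/Q(x))

Computing term by term:
  P(1)·log₂(P(1)/Q(1)) = (1/3)·log₂((1/3)/(7/15)) = -0.16181
  P(2)·log₂(P(2)/Q(2)) = (1/3)·log₂((1/3)/(1/10)) = 0.57899
  P(3)·log₂(P(3)/Q(3)) = (1/3)·log₂((1/3)/(13/30)) = -0.12617

D_KL(P||Q) = -0.16181 + 0.57899 - 0.12617 = 0.29101 ≈ 0.2910 bits

D_KL(Q||P) = Σ Q(x) log₂(Q(x)/P(x))

Computing term by term:
  Q(1)·log₂(Q(1)/P(1)) = (7/15)·log₂((7/15)/(1/3)) = 0.22653
  Q(2)·log₂(Q(2)/P(2)) = (1/10)·log₂((1/10)/(1/3)) = -0.17370
  Q(3)·log₂(Q(3)/P(3)) = (13/30)·log₂((13/30)/(1/3)) = 0.16402

D_KL(Q||P) = 0.22653 - 0.17370 + 0.16402 = 0.21685 ≈ 0.2169 bits

These are NOT equal (difference: 0.0741 bits). KL divergence is asymmetric: D_KL(P||Q) ≠ D_KL(Q||P) in general.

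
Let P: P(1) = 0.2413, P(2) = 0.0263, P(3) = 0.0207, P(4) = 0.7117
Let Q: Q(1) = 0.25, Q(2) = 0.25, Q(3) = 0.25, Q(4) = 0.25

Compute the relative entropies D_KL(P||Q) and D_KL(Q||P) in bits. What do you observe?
D_KL(P||Q) = 0.9020 bits, D_KL(Q||P) = 1.3462 bits. The two directions give different values (D_KL(Q||P) exceeds D_KL(P||Q) by 0.4442 bits): KL divergence is asymmetric.

D_KL(P||Q) = Σ P(x) log₂(P(x)/Q(x))

Computing term by term:
  P(1)·log₂(P(1)/Q(1)) = 0.2413·log₂(0.2413/0.25) = -0.01233
  P(2)·log₂(P(2)/Q(2)) = 0.0263·log₂(0.0263/0.25) = -0.08544
  P(3)·log₂(P(3)/Q(3)) = 0.0207·log₂(0.0207/0.25) = -0.07440
  P(4)·log₂(P(4)/Q(4)) = 0.7117·log₂(0.7117/0.25) = 1.07420

D_KL(P||Q) = -0.01233 - 0.08544 - 0.07440 + 1.07420 = 0.90203 ≈ 0.9020 bits

D_KL(Q||P) = Σ Q(x) log₂(Q(x)/P(x))

Computing term by term:
  Q(1)·log₂(Q(1)/P(1)) = 0.25·log₂(0.25/0.2413) = 0.01278
  Q(2)·log₂(Q(2)/P(2)) = 0.25·log₂(0.25/0.0263) = 0.81220
  Q(3)·log₂(Q(3)/P(3)) = 0.25·log₂(0.25/0.0207) = 0.89856
  Q(4)·log₂(Q(4)/P(4)) = 0.25·log₂(0.25/0.7117) = -0.37734

D_KL(Q||P) = 0.01278 + 0.81220 + 0.89856 - 0.37734 = 1.34620 ≈ 1.3462 bits

These are NOT equal (difference: 0.4442 bits). KL divergence is asymmetric: D_KL(P||Q) ≠ D_KL(Q||P) in general.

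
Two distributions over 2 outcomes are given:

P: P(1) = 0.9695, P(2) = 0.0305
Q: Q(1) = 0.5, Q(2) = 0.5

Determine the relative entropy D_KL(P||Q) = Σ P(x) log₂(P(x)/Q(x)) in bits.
0.8031 bits

D_KL(P||Q) = Σ P(x) log₂(P(x)/Q(x))

Computing term by term:
  P(1)·log₂(P(1)/Q(1)) = 0.9695·log₂(0.9695/0.5) = 0.92618
  P(2)·log₂(P(2)/Q(2)) = 0.0305·log₂(0.0305/0.5) = -0.12307

D_KL(P||Q) = 0.92618 - 0.12307 = 0.80311 ≈ 0.8031 bits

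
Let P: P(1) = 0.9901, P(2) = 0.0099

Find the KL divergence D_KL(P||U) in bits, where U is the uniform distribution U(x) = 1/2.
0.9199 bits

U(i) = 1/2 for all i

D_KL(P||U) = Σ P(x) log₂(P(x) / (1/2))
           = Σ P(x) log₂(P(x)) + log₂(2)
           = log₂(2) - H(P)

H(P) = -Σ P(x) log₂(P(x)):
  -P(1)·log₂(P(1)) = -(0.9901)·log₂(0.9901) = 0.01421
  -P(2)·log₂(P(2)) = -(0.0099)·log₂(0.0099) = 0.06592
H(P) = 0.01421 + 0.06592 = 0.08013 bits

log₂(2) = 1.00000 bits

D_KL(P||U) = 1.00000 - 0.08013 = 0.91987 ≈ 0.9199 bits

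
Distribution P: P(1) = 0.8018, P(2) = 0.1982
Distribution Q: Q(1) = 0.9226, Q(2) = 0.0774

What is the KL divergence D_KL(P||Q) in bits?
0.1065 bits

D_KL(P||Q) = Σ P(x) log₂(P(x)/Q(x))

Computing term by term:
  P(1)·log₂(P(1)/Q(1)) = 0.8018·log₂(0.8018/0.9226) = -0.16233
  P(2)·log₂(P(2)/Q(2)) = 0.1982·log₂(0.1982/0.0774) = 0.26887

D_KL(P||Q) = -0.16233 + 0.26887 = 0.10654 ≈ 0.1065 bits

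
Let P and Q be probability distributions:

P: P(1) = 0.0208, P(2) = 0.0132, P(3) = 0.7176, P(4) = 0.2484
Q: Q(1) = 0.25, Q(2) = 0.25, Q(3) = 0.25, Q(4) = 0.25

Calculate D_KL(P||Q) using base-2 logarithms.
0.9587 bits

D_KL(P||Q) = Σ P(x) log₂(P(x)/Q(x))

Computing term by term:
  P(1)·log₂(P(1)/Q(1)) = 0.0208·log₂(0.0208/0.25) = -0.07462
  P(2)·log₂(P(2)/Q(2)) = 0.0132·log₂(0.0132/0.25) = -0.05601
  P(3)·log₂(P(3)/Q(3)) = 0.7176·log₂(0.7176/0.25) = 1.09165
  P(4)·log₂(P(4)/Q(4)) = 0.2484·log₂(0.2484/0.25) = -0.00230

D_KL(P||Q) = -0.07462 - 0.05601 + 1.09165 - 0.00230 = 0.95872 ≈ 0.9587 bits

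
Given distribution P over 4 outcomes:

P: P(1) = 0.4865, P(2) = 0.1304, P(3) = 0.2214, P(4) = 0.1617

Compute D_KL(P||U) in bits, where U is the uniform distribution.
0.2044 bits

U(i) = 1/4 for all i

D_KL(P||U) = Σ P(x) log₂(P(x) / (1/4))
           = Σ P(x) log₂(P(x)) + log₂(4)
           = log₂(4) - H(P)

H(P) = -Σ P(x) log₂(P(x)):
  -P(1)·log₂(P(1)) = -(0.4865)·log₂(0.4865) = 0.50571
  -P(2)·log₂(P(2)) = -(0.1304)·log₂(0.1304) = 0.38324
  -P(3)·log₂(P(3)) = -(0.2214)·log₂(0.2214) = 0.48161
  -P(4)·log₂(P(4)) = -(0.1617)·log₂(0.1617) = 0.42505
H(P) = 0.50571 + 0.38324 + 0.48161 + 0.42505 = 1.79561 bits

log₂(4) = 2.00000 bits

D_KL(P||U) = 2.00000 - 1.79561 = 0.20439 ≈ 0.2044 bits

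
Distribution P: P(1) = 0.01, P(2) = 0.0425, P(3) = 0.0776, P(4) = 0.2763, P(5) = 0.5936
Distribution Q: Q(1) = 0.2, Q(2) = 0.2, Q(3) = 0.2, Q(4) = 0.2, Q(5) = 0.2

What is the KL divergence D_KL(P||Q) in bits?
0.8163 bits

D_KL(P||Q) = Σ P(x) log₂(P(x)/Q(x))

Computing term by term:
  P(1)·log₂(P(1)/Q(1)) = 0.01·log₂(0.01/0.2) = -0.04322
  P(2)·log₂(P(2)/Q(2)) = 0.0425·log₂(0.0425/0.2) = -0.09496
  P(3)·log₂(P(3)/Q(3)) = 0.0776·log₂(0.0776/0.2) = -0.10599
  P(4)·log₂(P(4)/Q(4)) = 0.2763·log₂(0.2763/0.2) = 0.12882
  P(5)·log₂(P(5)/Q(5)) = 0.5936·log₂(0.5936/0.2) = 0.93165

D_KL(P||Q) = -0.04322 - 0.09496 - 0.10599 + 0.12882 + 0.93165 = 0.81630 ≈ 0.8163 bits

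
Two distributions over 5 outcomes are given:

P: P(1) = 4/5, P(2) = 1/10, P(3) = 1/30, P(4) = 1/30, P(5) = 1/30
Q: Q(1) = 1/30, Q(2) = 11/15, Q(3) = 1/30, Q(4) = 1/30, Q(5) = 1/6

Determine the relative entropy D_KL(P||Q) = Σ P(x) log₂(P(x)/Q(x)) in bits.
3.3031 bits

D_KL(P||Q) = Σ P(x) log₂(P(x)/Q(x))

Computing term by term:
  P(1)·log₂(P(1)/Q(1)) = (4/5)·log₂((4/5)/(1/30)) = 3.66797
  P(2)·log₂(P(2)/Q(2)) = (1/10)·log₂((1/10)/(11/15)) = -0.28745
  P(3)·log₂(P(3)/Q(3)) = (1/30)·log₂((1/30)/(1/30)) = 0.00000
  P(4)·log₂(P(4)/Q(4)) = (1/30)·log₂((1/30)/(1/30)) = 0.00000
  P(5)·log₂(P(5)/Q(5)) = (1/30)·log₂((1/30)/(1/6)) = -0.07740

D_KL(P||Q) = 3.66797 - 0.28745 + 0.00000 + 0.00000 - 0.07740 = 3.30312 ≈ 3.3031 bits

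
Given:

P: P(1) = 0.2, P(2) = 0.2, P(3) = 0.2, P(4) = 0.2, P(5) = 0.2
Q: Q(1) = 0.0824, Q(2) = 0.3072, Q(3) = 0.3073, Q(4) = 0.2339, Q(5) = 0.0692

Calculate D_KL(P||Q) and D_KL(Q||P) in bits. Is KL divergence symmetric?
D_KL(P||Q) = 0.2691 bits, D_KL(Q||P) = 0.2221 bits. No, KL divergence is not symmetric.

D_KL(P||Q) = Σ P(x) log₂(P(x)/Q(x))

Computing term by term:
  P(1)·log₂(P(1)/Q(1)) = 0.2·log₂(0.2/0.0824) = 0.25586
  P(2)·log₂(P(2)/Q(2)) = 0.2·log₂(0.2/0.3072) = -0.12384
  P(3)·log₂(P(3)/Q(3)) = 0.2·log₂(0.2/0.3073) = -0.12393
  P(4)·log₂(P(4)/Q(4)) = 0.2·log₂(0.2/0.2339) = -0.04518
  P(5)·log₂(P(5)/Q(5)) = 0.2·log₂(0.2/0.0692) = 0.30623

D_KL(P||Q) = 0.25586 - 0.12384 - 0.12393 - 0.04518 + 0.30623 = 0.26914 ≈ 0.2691 bits

D_KL(Q||P) = Σ Q(x) log₂(Q(x)/P(x))

Computing term by term:
  Q(1)·log₂(Q(1)/P(1)) = 0.0824·log₂(0.0824/0.2) = -0.10541
  Q(2)·log₂(Q(2)/P(2)) = 0.3072·log₂(0.3072/0.2) = 0.19021
  Q(3)·log₂(Q(3)/P(3)) = 0.3073·log₂(0.3073/0.2) = 0.19042
  Q(4)·log₂(Q(4)/P(4)) = 0.2339·log₂(0.2339/0.2) = 0.05284
  Q(5)·log₂(Q(5)/P(5)) = 0.0692·log₂(0.0692/0.2) = -0.10596

D_KL(Q||P) = -0.10541 + 0.19021 + 0.19042 + 0.05284 - 0.10596 = 0.22210 ≈ 0.2221 bits

These are NOT equal (difference: 0.0470 bits). KL divergence is asymmetric: D_KL(P||Q) ≠ D_KL(Q||P) in general.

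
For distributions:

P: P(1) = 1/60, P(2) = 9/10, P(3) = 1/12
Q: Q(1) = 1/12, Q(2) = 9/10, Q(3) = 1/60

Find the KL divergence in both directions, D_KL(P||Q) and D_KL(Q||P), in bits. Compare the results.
D_KL(P||Q) = 0.1548 bits, D_KL(Q||P) = 0.1548 bits. The two directions give exactly the same value for this pair.

D_KL(P||Q) = Σ P(x) log₂(P(x)/Q(x))

Computing term by term:
  P(1)·log₂(P(1)/Q(1)) = (1/60)·log₂((1/60)/(1/12)) = -0.03870
  P(2)·log₂(P(2)/Q(2)) = (9/10)·log₂((9/10)/(9/10)) = 0.00000
  P(3)·log₂(P(3)/Q(3)) = (1/12)·log₂((1/12)/(1/60)) = 0.19349

D_KL(P||Q) = -0.03870 + 0.00000 + 0.19349 = 0.15479 ≈ 0.1548 bits

D_KL(Q||P) = Σ Q(x) log₂(Q(x)/P(x))

Computing term by term:
  Q(1)·log₂(Q(1)/P(1)) = (1/12)·log₂((1/12)/(1/60)) = 0.19349
  Q(2)·log₂(Q(2)/P(2)) = (9/10)·log₂((9/10)/(9/10)) = 0.00000
  Q(3)·log₂(Q(3)/P(3)) = (1/60)·log₂((1/60)/(1/12)) = -0.03870

D_KL(Q||P) = 0.19349 + 0.00000 - 0.03870 = 0.15479 ≈ 0.1548 bits

These ARE equal here. Q is P with outcomes relabeled (Q(1) = P(3), Q(3) = P(1)) by a relabeling that is its own inverse, so the two sums contain exactly the same terms in a different order. This is a special case — KL divergence is not symmetric in general: D_KL(P||Q) ≠ D_KL(Q||P) for most P, Q.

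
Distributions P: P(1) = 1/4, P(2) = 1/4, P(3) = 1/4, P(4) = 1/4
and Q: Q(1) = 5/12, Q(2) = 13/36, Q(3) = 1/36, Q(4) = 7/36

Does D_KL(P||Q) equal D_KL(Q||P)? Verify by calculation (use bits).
D_KL(P||Q) = 0.5663 bits, D_KL(Q||P) = 0.3401 bits. No — D_KL(P||Q) ≠ D_KL(Q||P) for this pair.

D_KL(P||Q) = Σ P(x) log₂(P(x)/Q(x))

Computing term by term:
  P(1)·log₂(P(1)/Q(1)) = (1/4)·log₂((1/4)/(5/12)) = -0.18424
  P(2)·log₂(P(2)/Q(2)) = (1/4)·log₂((1/4)/(13/36)) = -0.13263
  P(3)·log₂(P(3)/Q(3)) = (1/4)·log₂((1/4)/(1/36)) = 0.79248
  P(4)·log₂(P(4)/Q(4)) = (1/4)·log₂((1/4)/(7/36)) = 0.09064

D_KL(P||Q) = -0.18424 - 0.13263 + 0.79248 + 0.09064 = 0.56625 ≈ 0.5663 bits

D_KL(Q||P) = Σ Q(x) log₂(Q(x)/P(x))

Computing term by term:
  Q(1)·log₂(Q(1)/P(1)) = (5/12)·log₂((5/12)/(1/4)) = 0.30707
  Q(2)·log₂(Q(2)/P(2)) = (13/36)·log₂((13/36)/(1/4)) = 0.19157
  Q(3)·log₂(Q(3)/P(3)) = (1/36)·log₂((1/36)/(1/4)) = -0.08805
  Q(4)·log₂(Q(4)/P(4)) = (7/36)·log₂((7/36)/(1/4)) = -0.07050

D_KL(Q||P) = 0.30707 + 0.19157 - 0.08805 - 0.07050 = 0.34009 ≈ 0.3401 bits

These are NOT equal (difference: 0.2262 bits). KL divergence is asymmetric: D_KL(P||Q) ≠ D_KL(Q||P) in general.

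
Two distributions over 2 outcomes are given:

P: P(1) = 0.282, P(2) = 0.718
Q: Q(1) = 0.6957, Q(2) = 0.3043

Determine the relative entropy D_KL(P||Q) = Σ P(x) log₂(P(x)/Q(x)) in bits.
0.5219 bits

D_KL(P||Q) = Σ P(x) log₂(P(x)/Q(x))

Computing term by term:
  P(1)·log₂(P(1)/Q(1)) = 0.282·log₂(0.282/0.6957) = -0.36738
  P(2)·log₂(P(2)/Q(2)) = 0.718·log₂(0.718/0.3043) = 0.88924

D_KL(P||Q) = -0.36738 + 0.88924 = 0.52186 ≈ 0.5219 bits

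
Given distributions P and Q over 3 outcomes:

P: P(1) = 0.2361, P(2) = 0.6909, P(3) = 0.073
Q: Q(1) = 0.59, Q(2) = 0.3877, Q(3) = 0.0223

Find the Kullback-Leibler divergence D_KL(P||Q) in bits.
0.3888 bits

D_KL(P||Q) = Σ P(x) log₂(P(x)/Q(x))

Computing term by term:
  P(1)·log₂(P(1)/Q(1)) = 0.2361·log₂(0.2361/0.59) = -0.31196
  P(2)·log₂(P(2)/Q(2)) = 0.6909·log₂(0.6909/0.3877) = 0.57589
  P(3)·log₂(P(3)/Q(3)) = 0.073·log₂(0.073/0.0223) = 0.12489

D_KL(P||Q) = -0.31196 + 0.57589 + 0.12489 = 0.38882 ≈ 0.3888 bits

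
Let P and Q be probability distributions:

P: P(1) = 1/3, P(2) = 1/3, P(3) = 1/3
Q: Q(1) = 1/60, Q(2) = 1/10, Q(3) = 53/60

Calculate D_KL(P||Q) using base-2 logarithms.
1.5510 bits

D_KL(P||Q) = Σ P(x) log₂(P(x)/Q(x))

Computing term by term:
  P(1)·log₂(P(1)/Q(1)) = (1/3)·log₂((1/3)/(1/60)) = 1.44064
  P(2)·log₂(P(2)/Q(2)) = (1/3)·log₂((1/3)/(1/10)) = 0.57899
  P(3)·log₂(P(3)/Q(3)) = (1/3)·log₂((1/3)/(53/60)) = -0.46866

D_KL(P||Q) = 1.44064 + 0.57899 - 0.46866 = 1.55097 ≈ 1.5510 bits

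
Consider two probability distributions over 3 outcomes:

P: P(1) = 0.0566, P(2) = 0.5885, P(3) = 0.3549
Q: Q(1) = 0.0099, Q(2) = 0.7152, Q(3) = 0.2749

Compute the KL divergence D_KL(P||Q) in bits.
0.1076 bits

D_KL(P||Q) = Σ P(x) log₂(P(x)/Q(x))

Computing term by term:
  P(1)·log₂(P(1)/Q(1)) = 0.0566·log₂(0.0566/0.0099) = 0.14237
  P(2)·log₂(P(2)/Q(2)) = 0.5885·log₂(0.5885/0.7152) = -0.16555
  P(3)·log₂(P(3)/Q(3)) = 0.3549·log₂(0.3549/0.2749) = 0.13078

D_KL(P||Q) = 0.14237 - 0.16555 + 0.13078 = 0.10760 ≈ 0.1076 bits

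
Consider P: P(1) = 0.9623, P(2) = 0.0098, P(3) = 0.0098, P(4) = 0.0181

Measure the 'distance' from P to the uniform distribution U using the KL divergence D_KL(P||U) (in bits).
1.7111 bits

U(i) = 1/4 for all i

D_KL(P||U) = Σ P(x) log₂(P(x) / (1/4))
           = Σ P(x) log₂(P(x)) + log₂(4)
           = log₂(4) - H(P)

H(P) = -Σ P(x) log₂(P(x)):
  -P(1)·log₂(P(1)) = -(0.9623)·log₂(0.9623) = 0.05335
  -P(2)·log₂(P(2)) = -(0.0098)·log₂(0.0098) = 0.06540
  -P(3)·log₂(P(3)) = -(0.0098)·log₂(0.0098) = 0.06540
  -P(4)·log₂(P(4)) = -(0.0181)·log₂(0.0181) = 0.10476
H(P) = 0.05335 + 0.06540 + 0.06540 + 0.10476 = 0.28891 bits

log₂(4) = 2.00000 bits

D_KL(P||U) = 2.00000 - 0.28891 = 1.71109 ≈ 1.7111 bits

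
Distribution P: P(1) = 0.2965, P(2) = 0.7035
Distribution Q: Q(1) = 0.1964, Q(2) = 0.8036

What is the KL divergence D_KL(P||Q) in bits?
0.0412 bits

D_KL(P||Q) = Σ P(x) log₂(P(x)/Q(x))

Computing term by term:
  P(1)·log₂(P(1)/Q(1)) = 0.2965·log₂(0.2965/0.1964) = 0.17619
  P(2)·log₂(P(2)/Q(2)) = 0.7035·log₂(0.7035/0.8036) = -0.13502

D_KL(P||Q) = 0.17619 - 0.13502 = 0.04117 ≈ 0.0412 bits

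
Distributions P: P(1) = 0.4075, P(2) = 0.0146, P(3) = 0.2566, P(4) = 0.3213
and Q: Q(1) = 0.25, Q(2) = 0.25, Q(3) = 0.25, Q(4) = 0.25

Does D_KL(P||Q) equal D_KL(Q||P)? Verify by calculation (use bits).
D_KL(P||Q) = 0.3534 bits, D_KL(Q||P) = 0.7484 bits. No — D_KL(P||Q) ≠ D_KL(Q||P) for this pair.

D_KL(P||Q) = Σ P(x) log₂(P(x)/Q(x))

Computing term by term:
  P(1)·log₂(P(1)/Q(1)) = 0.4075·log₂(0.4075/0.25) = 0.28724
  P(2)·log₂(P(2)/Q(2)) = 0.0146·log₂(0.0146/0.25) = -0.05983
  P(3)·log₂(P(3)/Q(3)) = 0.2566·log₂(0.2566/0.25) = 0.00965
  P(4)·log₂(P(4)/Q(4)) = 0.3213·log₂(0.3213/0.25) = 0.11631

D_KL(P||Q) = 0.28724 - 0.05983 + 0.00965 + 0.11631 = 0.35337 ≈ 0.3534 bits

D_KL(Q||P) = Σ Q(x) log₂(Q(x)/P(x))

Computing term by term:
  Q(1)·log₂(Q(1)/P(1)) = 0.25·log₂(0.25/0.4075) = -0.17622
  Q(2)·log₂(Q(2)/P(2)) = 0.25·log₂(0.25/0.0146) = 1.02447
  Q(3)·log₂(Q(3)/P(3)) = 0.25·log₂(0.25/0.2566) = -0.00940
  Q(4)·log₂(Q(4)/P(4)) = 0.25·log₂(0.25/0.3213) = -0.09050

D_KL(Q||P) = -0.17622 + 1.02447 - 0.00940 - 0.09050 = 0.74835 ≈ 0.7484 bits

These are NOT equal (difference: 0.3950 bits). KL divergence is asymmetric: D_KL(P||Q) ≠ D_KL(Q||P) in general.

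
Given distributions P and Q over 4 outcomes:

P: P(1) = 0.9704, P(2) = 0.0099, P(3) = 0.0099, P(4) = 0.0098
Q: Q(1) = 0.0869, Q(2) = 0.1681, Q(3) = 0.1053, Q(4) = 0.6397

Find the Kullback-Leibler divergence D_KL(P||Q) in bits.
3.2448 bits

D_KL(P||Q) = Σ P(x) log₂(P(x)/Q(x))

Computing term by term:
  P(1)·log₂(P(1)/Q(1)) = 0.9704·log₂(0.9704/0.0869) = 3.37811
  P(2)·log₂(P(2)/Q(2)) = 0.0099·log₂(0.0099/0.1681) = -0.04045
  P(3)·log₂(P(3)/Q(3)) = 0.0099·log₂(0.0099/0.1053) = -0.03377
  P(4)·log₂(P(4)/Q(4)) = 0.0098·log₂(0.0098/0.6397) = -0.05908

D_KL(P||Q) = 3.37811 - 0.04045 - 0.03377 - 0.05908 = 3.24481 ≈ 3.2448 bits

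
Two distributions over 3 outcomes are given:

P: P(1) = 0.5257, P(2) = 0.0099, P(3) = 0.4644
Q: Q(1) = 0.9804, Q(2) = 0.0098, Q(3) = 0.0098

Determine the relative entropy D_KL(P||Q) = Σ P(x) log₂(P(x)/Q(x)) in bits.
2.1125 bits

D_KL(P||Q) = Σ P(x) log₂(P(x)/Q(x))

Computing term by term:
  P(1)·log₂(P(1)/Q(1)) = 0.5257·log₂(0.5257/0.9804) = -0.47267
  P(2)·log₂(P(2)/Q(2)) = 0.0099·log₂(0.0099/0.0098) = 0.00015
  P(3)·log₂(P(3)/Q(3)) = 0.4644·log₂(0.4644/0.0098) = 2.58506

D_KL(P||Q) = -0.47267 + 0.00015 + 2.58506 = 2.11254 ≈ 2.1125 bits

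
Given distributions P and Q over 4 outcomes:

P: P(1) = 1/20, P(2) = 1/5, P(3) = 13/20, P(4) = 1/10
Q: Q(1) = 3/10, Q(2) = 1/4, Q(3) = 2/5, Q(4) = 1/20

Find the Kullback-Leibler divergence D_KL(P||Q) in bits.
0.3617 bits

D_KL(P||Q) = Σ P(x) log₂(P(x)/Q(x))

Computing term by term:
  P(1)·log₂(P(1)/Q(1)) = (1/20)·log₂((1/20)/(3/10)) = -0.12925
  P(2)·log₂(P(2)/Q(2)) = (1/5)·log₂((1/5)/(1/4)) = -0.06439
  P(3)·log₂(P(3)/Q(3)) = (13/20)·log₂((13/20)/(2/5)) = 0.45529
  P(4)·log₂(P(4)/Q(4)) = (1/10)·log₂((1/10)/(1/20)) = 0.10000

D_KL(P||Q) = -0.12925 - 0.06439 + 0.45529 + 0.10000 = 0.36165 ≈ 0.3617 bits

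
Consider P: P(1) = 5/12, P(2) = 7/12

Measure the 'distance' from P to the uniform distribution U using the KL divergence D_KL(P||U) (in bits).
0.0201 bits

U(i) = 1/2 for all i

D_KL(P||U) = Σ P(x) log₂(P(x) / (1/2))
           = Σ P(x) log₂(P(x)) + log₂(2)
           = log₂(2) - H(P)

H(P) = -Σ P(x) log₂(P(x)):
  -P(1)·log₂(P(1)) = -(5/12)·log₂(5/12) = 0.52626
  -P(2)·log₂(P(2)) = -(7/12)·log₂(7/12) = 0.45360
H(P) = 0.52626 + 0.45360 = 0.97986 bits

log₂(2) = 1.00000 bits

D_KL(P||U) = 1.00000 - 0.97986 = 0.02014 ≈ 0.0201 bits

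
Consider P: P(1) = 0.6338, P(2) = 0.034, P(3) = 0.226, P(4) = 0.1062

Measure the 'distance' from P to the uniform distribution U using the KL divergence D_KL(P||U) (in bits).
0.5887 bits

U(i) = 1/4 for all i

D_KL(P||U) = Σ P(x) log₂(P(x) / (1/4))
           = Σ P(x) log₂(P(x)) + log₂(4)
           = log₂(4) - H(P)

H(P) = -Σ P(x) log₂(P(x)):
  -P(1)·log₂(P(1)) = -(0.6338)·log₂(0.6338) = 0.41698
  -P(2)·log₂(P(2)) = -(0.034)·log₂(0.034) = 0.16586
  -P(3)·log₂(P(3)) = -(0.226)·log₂(0.226) = 0.48491
  -P(4)·log₂(P(4)) = -(0.1062)·log₂(0.1062) = 0.34357
H(P) = 0.41698 + 0.16586 + 0.48491 + 0.34357 = 1.41132 bits

log₂(4) = 2.00000 bits

D_KL(P||U) = 2.00000 - 1.41132 = 0.58868 ≈ 0.5887 bits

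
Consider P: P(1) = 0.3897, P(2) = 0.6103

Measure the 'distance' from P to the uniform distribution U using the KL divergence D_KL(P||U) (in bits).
0.0354 bits

U(i) = 1/2 for all i

D_KL(P||U) = Σ P(x) log₂(P(x) / (1/2))
           = Σ P(x) log₂(P(x)) + log₂(2)
           = log₂(2) - H(P)

H(P) = -Σ P(x) log₂(P(x)):
  -P(1)·log₂(P(1)) = -(0.3897)·log₂(0.3897) = 0.52982
  -P(2)·log₂(P(2)) = -(0.6103)·log₂(0.6103) = 0.43478
H(P) = 0.52982 + 0.43478 = 0.96460 bits

log₂(2) = 1.00000 bits

D_KL(P||U) = 1.00000 - 0.96460 = 0.03540 ≈ 0.0354 bits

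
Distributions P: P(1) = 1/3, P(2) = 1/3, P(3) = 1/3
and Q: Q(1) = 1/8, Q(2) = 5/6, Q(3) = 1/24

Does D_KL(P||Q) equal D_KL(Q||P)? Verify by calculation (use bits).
D_KL(P||Q) = 1.0310 bits, D_KL(Q||P) = 0.7997 bits. No — D_KL(P||Q) ≠ D_KL(Q||P) for this pair.

D_KL(P||Q) = Σ P(x) log₂(P(x)/Q(x))

Computing term by term:
  P(1)·log₂(P(1)/Q(1)) = (1/3)·log₂((1/3)/(1/8)) = 0.47168
  P(2)·log₂(P(2)/Q(2)) = (1/3)·log₂((1/3)/(5/6)) = -0.44064
  P(3)·log₂(P(3)/Q(3)) = (1/3)·log₂((1/3)/(1/24)) = 1.00000

D_KL(P||Q) = 0.47168 - 0.44064 + 1.00000 = 1.03104 ≈ 1.0310 bits

D_KL(Q||P) = Σ Q(x) log₂(Q(x)/P(x))

Computing term by term:
  Q(1)·log₂(Q(1)/P(1)) = (1/8)·log₂((1/8)/(1/3)) = -0.17688
  Q(2)·log₂(Q(2)/P(2)) = (5/6)·log₂((5/6)/(1/3)) = 1.10161
  Q(3)·log₂(Q(3)/P(3)) = (1/24)·log₂((1/24)/(1/3)) = -0.12500

D_KL(Q||P) = -0.17688 + 1.10161 - 0.12500 = 0.79973 ≈ 0.7997 bits

These are NOT equal (difference: 0.2313 bits). KL divergence is asymmetric: D_KL(P||Q) ≠ D_KL(Q||P) in general.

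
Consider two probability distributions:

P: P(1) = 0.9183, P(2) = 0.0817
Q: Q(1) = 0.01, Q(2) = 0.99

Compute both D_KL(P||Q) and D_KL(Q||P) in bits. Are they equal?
D_KL(P||Q) = 5.6941 bits, D_KL(Q||P) = 3.4978 bits. No, they are not equal.

D_KL(P||Q) = Σ P(x) log₂(P(x)/Q(x))

Computing term by term:
  P(1)·log₂(P(1)/Q(1)) = 0.9183·log₂(0.9183/0.01) = 5.98814
  P(2)·log₂(P(2)/Q(2)) = 0.0817·log₂(0.0817/0.99) = -0.29404

D_KL(P||Q) = 5.98814 - 0.29404 = 5.69410 ≈ 5.6941 bits

D_KL(Q||P) = Σ Q(x) log₂(Q(x)/P(x))

Computing term by term:
  Q(1)·log₂(Q(1)/P(1)) = 0.01·log₂(0.01/0.9183) = -0.06521
  Q(2)·log₂(Q(2)/P(2)) = 0.99·log₂(0.99/0.0817) = 3.56303

D_KL(Q||P) = -0.06521 + 3.56303 = 3.49782 ≈ 3.4978 bits

These are NOT equal (difference: 2.1963 bits). KL divergence is asymmetric: D_KL(P||Q) ≠ D_KL(Q||P) in general.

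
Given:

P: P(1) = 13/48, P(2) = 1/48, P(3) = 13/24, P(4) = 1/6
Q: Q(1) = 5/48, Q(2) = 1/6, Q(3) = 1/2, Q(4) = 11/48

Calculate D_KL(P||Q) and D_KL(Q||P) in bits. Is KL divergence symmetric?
D_KL(P||Q) = 0.2968 bits, D_KL(Q||P) = 0.4040 bits. No, KL divergence is not symmetric.

D_KL(P||Q) = Σ P(x) log₂(P(x)/Q(x))

Computing term by term:
  P(1)·log₂(P(1)/Q(1)) = (13/48)·log₂((13/48)/(5/48)) = 0.37335
  P(2)·log₂(P(2)/Q(2)) = (1/48)·log₂((1/48)/(1/6)) = -0.06250
  P(3)·log₂(P(3)/Q(3)) = (13/24)·log₂((13/24)/(1/2)) = 0.06255
  P(4)·log₂(P(4)/Q(4)) = (1/6)·log₂((1/6)/(11/48)) = -0.07657

D_KL(P||Q) = 0.37335 - 0.06250 + 0.06255 - 0.07657 = 0.29683 ≈ 0.2968 bits

D_KL(Q||P) = Σ Q(x) log₂(Q(x)/P(x))

Computing term by term:
  Q(1)·log₂(Q(1)/P(1)) = (5/48)·log₂((5/48)/(13/48)) = -0.14359
  Q(2)·log₂(Q(2)/P(2)) = (1/6)·log₂((1/6)/(1/48)) = 0.50000
  Q(3)·log₂(Q(3)/P(3)) = (1/2)·log₂((1/2)/(13/24)) = -0.05774
  Q(4)·log₂(Q(4)/P(4)) = (11/48)·log₂((11/48)/(1/6)) = 0.10529

D_KL(Q||P) = -0.14359 + 0.50000 - 0.05774 + 0.10529 = 0.40396 ≈ 0.4040 bits

These are NOT equal (difference: 0.1072 bits). KL divergence is asymmetric: D_KL(P||Q) ≠ D_KL(Q||P) in general.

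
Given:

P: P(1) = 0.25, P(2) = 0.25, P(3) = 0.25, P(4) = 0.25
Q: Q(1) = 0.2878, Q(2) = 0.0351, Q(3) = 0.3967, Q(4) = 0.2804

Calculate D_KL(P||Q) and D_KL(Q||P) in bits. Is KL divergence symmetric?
D_KL(P||Q) = 0.4494 bits, D_KL(Q||P) = 0.2697 bits. No, KL divergence is not symmetric.

D_KL(P||Q) = Σ P(x) log₂(P(x)/Q(x))

Computing term by term:
  P(1)·log₂(P(1)/Q(1)) = 0.25·log₂(0.25/0.2878) = -0.05078
  P(2)·log₂(P(2)/Q(2)) = 0.25·log₂(0.25/0.0351) = 0.70810
  P(3)·log₂(P(3)/Q(3)) = 0.25·log₂(0.25/0.3967) = -0.16653
  P(4)·log₂(P(4)/Q(4)) = 0.25·log₂(0.25/0.2804) = -0.04139

D_KL(P||Q) = -0.05078 + 0.70810 - 0.16653 - 0.04139 = 0.44940 ≈ 0.4494 bits

D_KL(Q||P) = Σ Q(x) log₂(Q(x)/P(x))

Computing term by term:
  Q(1)·log₂(Q(1)/P(1)) = 0.2878·log₂(0.2878/0.25) = 0.05846
  Q(2)·log₂(Q(2)/P(2)) = 0.0351·log₂(0.0351/0.25) = -0.09942
  Q(3)·log₂(Q(3)/P(3)) = 0.3967·log₂(0.3967/0.25) = 0.26425
  Q(4)·log₂(Q(4)/P(4)) = 0.2804·log₂(0.2804/0.25) = 0.04642

D_KL(Q||P) = 0.05846 - 0.09942 + 0.26425 + 0.04642 = 0.26971 ≈ 0.2697 bits

These are NOT equal (difference: 0.1797 bits). KL divergence is asymmetric: D_KL(P||Q) ≠ D_KL(Q||P) in general.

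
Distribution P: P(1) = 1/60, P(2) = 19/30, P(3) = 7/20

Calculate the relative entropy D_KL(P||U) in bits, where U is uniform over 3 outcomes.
0.5391 bits

U(i) = 1/3 for all i

D_KL(P||U) = Σ P(x) log₂(P(x) / (1/3))
           = Σ P(x) log₂(P(x)) + log₂(3)
           = log₂(3) - H(P)

H(P) = -Σ P(x) log₂(P(x)):
  -P(1)·log₂(P(1)) = -(1/60)·log₂(1/60) = 0.09845
  -P(2)·log₂(P(2)) = -(19/30)·log₂(19/30) = 0.41734
  -P(3)·log₂(P(3)) = -(7/20)·log₂(7/20) = 0.53010
H(P) = 0.09845 + 0.41734 + 0.53010 = 1.04589 bits

log₂(3) = 1.58496 bits

D_KL(P||U) = 1.58496 - 1.04589 = 0.53907 ≈ 0.5391 bits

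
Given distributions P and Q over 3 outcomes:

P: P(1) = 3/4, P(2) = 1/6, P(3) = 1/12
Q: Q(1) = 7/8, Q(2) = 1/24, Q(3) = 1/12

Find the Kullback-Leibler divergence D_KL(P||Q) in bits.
0.1665 bits

D_KL(P||Q) = Σ P(x) log₂(P(x)/Q(x))

Computing term by term:
  P(1)·log₂(P(1)/Q(1)) = (3/4)·log₂((3/4)/(7/8)) = -0.16679
  P(2)·log₂(P(2)/Q(2)) = (1/6)·log₂((1/6)/(1/24)) = 0.33333
  P(3)·log₂(P(3)/Q(3)) = (1/12)·log₂((1/12)/(1/12)) = 0.00000

D_KL(P||Q) = -0.16679 + 0.33333 + 0.00000 = 0.16654 ≈ 0.1665 bits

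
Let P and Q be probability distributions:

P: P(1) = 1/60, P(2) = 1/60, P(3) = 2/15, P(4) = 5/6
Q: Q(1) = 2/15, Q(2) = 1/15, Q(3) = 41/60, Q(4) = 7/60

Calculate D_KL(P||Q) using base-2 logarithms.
1.9661 bits

D_KL(P||Q) = Σ P(x) log₂(P(x)/Q(x))

Computing term by term:
  P(1)·log₂(P(1)/Q(1)) = (1/60)·log₂((1/60)/(2/15)) = -0.05000
  P(2)·log₂(P(2)/Q(2)) = (1/60)·log₂((1/60)/(1/15)) = -0.03333
  P(3)·log₂(P(3)/Q(3)) = (2/15)·log₂((2/15)/(41/60)) = -0.31434
  P(4)·log₂(P(4)/Q(4)) = (5/6)·log₂((5/6)/(7/60)) = 2.36375

D_KL(P||Q) = -0.05000 - 0.03333 - 0.31434 + 2.36375 = 1.96608 ≈ 1.9661 bits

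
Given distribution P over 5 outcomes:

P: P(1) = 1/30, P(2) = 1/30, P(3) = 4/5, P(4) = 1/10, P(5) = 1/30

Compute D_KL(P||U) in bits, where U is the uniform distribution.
1.2415 bits

U(i) = 1/5 for all i

D_KL(P||U) = Σ P(x) log₂(P(x) / (1/5))
           = Σ P(x) log₂(P(x)) + log₂(5)
           = log₂(5) - H(P)

H(P) = -Σ P(x) log₂(P(x)):
  -P(1)·log₂(P(1)) = -(1/30)·log₂(1/30) = 0.16356
  -P(2)·log₂(P(2)) = -(1/30)·log₂(1/30) = 0.16356
  -P(3)·log₂(P(3)) = -(4/5)·log₂(4/5) = 0.25754
  -P(4)·log₂(P(4)) = -(1/10)·log₂(1/10) = 0.33219
  -P(5)·log₂(P(5)) = -(1/30)·log₂(1/30) = 0.16356
H(P) = 0.16356 + 0.16356 + 0.25754 + 0.33219 + 0.16356 = 1.08041 bits

log₂(5) = 2.32193 bits

D_KL(P||U) = 2.32193 - 1.08041 = 1.24152 ≈ 1.2415 bits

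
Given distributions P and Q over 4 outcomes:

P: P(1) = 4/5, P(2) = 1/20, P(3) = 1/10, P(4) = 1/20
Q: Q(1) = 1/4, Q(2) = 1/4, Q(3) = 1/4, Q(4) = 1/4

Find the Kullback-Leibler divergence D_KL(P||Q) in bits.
0.9781 bits

D_KL(P||Q) = Σ P(x) log₂(P(x)/Q(x))

Computing term by term:
  P(1)·log₂(P(1)/Q(1)) = (4/5)·log₂((4/5)/(1/4)) = 1.34246
  P(2)·log₂(P(2)/Q(2)) = (1/20)·log₂((1/20)/(1/4)) = -0.11610
  P(3)·log₂(P(3)/Q(3)) = (1/10)·log₂((1/10)/(1/4)) = -0.13219
  P(4)·log₂(P(4)/Q(4)) = (1/20)·log₂((1/20)/(1/4)) = -0.11610

D_KL(P||Q) = 1.34246 - 0.11610 - 0.13219 - 0.11610 = 0.97807 ≈ 0.9781 bits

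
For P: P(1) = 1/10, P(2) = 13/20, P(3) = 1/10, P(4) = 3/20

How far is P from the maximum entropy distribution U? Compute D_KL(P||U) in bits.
0.5211 bits

U(i) = 1/4 for all i

D_KL(P||U) = Σ P(x) log₂(P(x) / (1/4))
           = Σ P(x) log₂(P(x)) + log₂(4)
           = log₂(4) - H(P)

H(P) = -Σ P(x) log₂(P(x)):
  -P(1)·log₂(P(1)) = -(1/10)·log₂(1/10) = 0.33219
  -P(2)·log₂(P(2)) = -(13/20)·log₂(13/20) = 0.40397
  -P(3)·log₂(P(3)) = -(1/10)·log₂(1/10) = 0.33219
  -P(4)·log₂(P(4)) = -(3/20)·log₂(3/20) = 0.41054
H(P) = 0.33219 + 0.40397 + 0.33219 + 0.41054 = 1.47889 bits

log₂(4) = 2.00000 bits

D_KL(P||U) = 2.00000 - 1.47889 = 0.52111 ≈ 0.5211 bits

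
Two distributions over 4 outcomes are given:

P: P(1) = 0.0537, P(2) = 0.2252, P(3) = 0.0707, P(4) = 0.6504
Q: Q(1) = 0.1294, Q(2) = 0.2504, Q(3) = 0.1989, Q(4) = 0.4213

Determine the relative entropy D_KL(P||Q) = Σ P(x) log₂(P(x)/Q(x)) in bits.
0.1994 bits

D_KL(P||Q) = Σ P(x) log₂(P(x)/Q(x))

Computing term by term:
  P(1)·log₂(P(1)/Q(1)) = 0.0537·log₂(0.0537/0.1294) = -0.06814
  P(2)·log₂(P(2)/Q(2)) = 0.2252·log₂(0.2252/0.2504) = -0.03446
  P(3)·log₂(P(3)/Q(3)) = 0.0707·log₂(0.0707/0.1989) = -0.10550
  P(4)·log₂(P(4)/Q(4)) = 0.6504·log₂(0.6504/0.4213) = 0.40746

D_KL(P||Q) = -0.06814 - 0.03446 - 0.10550 + 0.40746 = 0.19936 ≈ 0.1994 bits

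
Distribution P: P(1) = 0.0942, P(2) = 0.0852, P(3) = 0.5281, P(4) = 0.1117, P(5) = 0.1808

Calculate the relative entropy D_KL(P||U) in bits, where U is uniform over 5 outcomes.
0.4124 bits

U(i) = 1/5 for all i

D_KL(P||U) = Σ P(x) log₂(P(x) / (1/5))
           = Σ P(x) log₂(P(x)) + log₂(5)
           = log₂(5) - H(P)

H(P) = -Σ P(x) log₂(P(x)):
  -P(1)·log₂(P(1)) = -(0.0942)·log₂(0.0942) = 0.32105
  -P(2)·log₂(P(2)) = -(0.0852)·log₂(0.0852) = 0.30272
  -P(3)·log₂(P(3)) = -(0.5281)·log₂(0.5281) = 0.48644
  -P(4)·log₂(P(4)) = -(0.1117)·log₂(0.1117) = 0.35323
  -P(5)·log₂(P(5)) = -(0.1808)·log₂(0.1808) = 0.44613
H(P) = 0.32105 + 0.30272 + 0.48644 + 0.35323 + 0.44613 = 1.90957 bits

log₂(5) = 2.32193 bits

D_KL(P||U) = 2.32193 - 1.90957 = 0.41236 ≈ 0.4124 bits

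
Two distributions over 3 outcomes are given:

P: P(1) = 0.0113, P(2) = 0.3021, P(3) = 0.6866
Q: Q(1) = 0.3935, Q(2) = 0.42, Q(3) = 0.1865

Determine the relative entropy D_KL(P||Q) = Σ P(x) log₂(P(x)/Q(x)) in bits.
1.0895 bits

D_KL(P||Q) = Σ P(x) log₂(P(x)/Q(x))

Computing term by term:
  P(1)·log₂(P(1)/Q(1)) = 0.0113·log₂(0.0113/0.3935) = -0.05788
  P(2)·log₂(P(2)/Q(2)) = 0.3021·log₂(0.3021/0.42) = -0.14361
  P(3)·log₂(P(3)/Q(3)) = 0.6866·log₂(0.6866/0.1865) = 1.29101

D_KL(P||Q) = -0.05788 - 0.14361 + 1.29101 = 1.08952 ≈ 1.0895 bits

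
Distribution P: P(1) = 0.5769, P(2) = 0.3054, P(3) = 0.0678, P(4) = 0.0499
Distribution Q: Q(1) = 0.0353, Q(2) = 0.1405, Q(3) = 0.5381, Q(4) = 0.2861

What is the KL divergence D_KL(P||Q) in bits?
2.3390 bits

D_KL(P||Q) = Σ P(x) log₂(P(x)/Q(x))

Computing term by term:
  P(1)·log₂(P(1)/Q(1)) = 0.5769·log₂(0.5769/0.0353) = 2.32524
  P(2)·log₂(P(2)/Q(2)) = 0.3054·log₂(0.3054/0.1405) = 0.34209
  P(3)·log₂(P(3)/Q(3)) = 0.0678·log₂(0.0678/0.5381) = -0.20262
  P(4)·log₂(P(4)/Q(4)) = 0.0499·log₂(0.0499/0.2861) = -0.12572

D_KL(P||Q) = 2.32524 + 0.34209 - 0.20262 - 0.12572 = 2.33899 ≈ 2.3390 bits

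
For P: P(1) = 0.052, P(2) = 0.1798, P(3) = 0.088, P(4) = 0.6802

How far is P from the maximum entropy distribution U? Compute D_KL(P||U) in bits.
0.6464 bits

U(i) = 1/4 for all i

D_KL(P||U) = Σ P(x) log₂(P(x) / (1/4))
           = Σ P(x) log₂(P(x)) + log₂(4)
           = log₂(4) - H(P)

H(P) = -Σ P(x) log₂(P(x)):
  -P(1)·log₂(P(1)) = -(0.052)·log₂(0.052) = 0.22180
  -P(2)·log₂(P(2)) = -(0.1798)·log₂(0.1798) = 0.44510
  -P(3)·log₂(P(3)) = -(0.088)·log₂(0.088) = 0.30856
  -P(4)·log₂(P(4)) = -(0.6802)·log₂(0.6802) = 0.37817
H(P) = 0.22180 + 0.44510 + 0.30856 + 0.37817 = 1.35363 bits

log₂(4) = 2.00000 bits

D_KL(P||U) = 2.00000 - 1.35363 = 0.64637 ≈ 0.6464 bits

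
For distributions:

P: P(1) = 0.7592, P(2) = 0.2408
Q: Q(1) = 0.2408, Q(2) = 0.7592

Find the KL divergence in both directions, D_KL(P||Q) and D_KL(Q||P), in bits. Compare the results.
D_KL(P||Q) = 0.8588 bits, D_KL(Q||P) = 0.8588 bits. The two directions give exactly the same value for this pair.

D_KL(P||Q) = Σ P(x) log₂(P(x)/Q(x))

Computing term by term:
  P(1)·log₂(P(1)/Q(1)) = 0.7592·log₂(0.7592/0.2408) = 1.25772
  P(2)·log₂(P(2)/Q(2)) = 0.2408·log₂(0.2408/0.7592) = -0.39892

D_KL(P||Q) = 1.25772 - 0.39892 = 0.85880 ≈ 0.8588 bits

D_KL(Q||P) = Σ Q(x) log₂(Q(x)/P(x))

Computing term by term:
  Q(1)·log₂(Q(1)/P(1)) = 0.2408·log₂(0.2408/0.7592) = -0.39892
  Q(2)·log₂(Q(2)/P(2)) = 0.7592·log₂(0.7592/0.2408) = 1.25772

D_KL(Q||P) = -0.39892 + 1.25772 = 0.85880 ≈ 0.8588 bits

These ARE equal here. Q is P with outcomes relabeled (Q(1) = P(2), Q(2) = P(1)) by a relabeling that is its own inverse, so the two sums contain exactly the same terms in a different order. This is a special case — KL divergence is not symmetric in general: D_KL(P||Q) ≠ D_KL(Q||P) for most P, Q.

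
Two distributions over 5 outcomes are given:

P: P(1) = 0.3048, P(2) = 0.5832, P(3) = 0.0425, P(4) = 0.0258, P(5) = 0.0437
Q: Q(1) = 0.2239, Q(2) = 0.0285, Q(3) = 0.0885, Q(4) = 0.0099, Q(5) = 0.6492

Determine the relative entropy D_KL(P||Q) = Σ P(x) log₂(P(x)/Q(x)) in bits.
2.4960 bits

D_KL(P||Q) = Σ P(x) log₂(P(x)/Q(x))

Computing term by term:
  P(1)·log₂(P(1)/Q(1)) = 0.3048·log₂(0.3048/0.2239) = 0.13564
  P(2)·log₂(P(2)/Q(2)) = 0.5832·log₂(0.5832/0.0285) = 2.53981
  P(3)·log₂(P(3)/Q(3)) = 0.0425·log₂(0.0425/0.0885) = -0.04497
  P(4)·log₂(P(4)/Q(4)) = 0.0258·log₂(0.0258/0.0099) = 0.03565
  P(5)·log₂(P(5)/Q(5)) = 0.0437·log₂(0.0437/0.6492) = -0.17012

D_KL(P||Q) = 0.13564 + 2.53981 - 0.04497 + 0.03565 - 0.17012 = 2.49601 ≈ 2.4960 bits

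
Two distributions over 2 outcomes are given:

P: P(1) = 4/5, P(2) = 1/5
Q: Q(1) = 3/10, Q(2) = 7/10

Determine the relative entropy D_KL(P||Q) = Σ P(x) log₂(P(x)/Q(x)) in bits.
0.7706 bits

D_KL(P||Q) = Σ P(x) log₂(P(x)/Q(x))

Computing term by term:
  P(1)·log₂(P(1)/Q(1)) = (4/5)·log₂((4/5)/(3/10)) = 1.13203
  P(2)·log₂(P(2)/Q(2)) = (1/5)·log₂((1/5)/(7/10)) = -0.36147

D_KL(P||Q) = 1.13203 - 0.36147 = 0.77056 ≈ 0.7706 bits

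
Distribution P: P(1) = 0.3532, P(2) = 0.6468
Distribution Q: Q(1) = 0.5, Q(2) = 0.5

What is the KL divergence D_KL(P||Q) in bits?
0.0631 bits

D_KL(P||Q) = Σ P(x) log₂(P(x)/Q(x))

Computing term by term:
  P(1)·log₂(P(1)/Q(1)) = 0.3532·log₂(0.3532/0.5) = -0.17711
  P(2)·log₂(P(2)/Q(2)) = 0.6468·log₂(0.6468/0.5) = 0.24022

D_KL(P||Q) = -0.17711 + 0.24022 = 0.06311 ≈ 0.0631 bits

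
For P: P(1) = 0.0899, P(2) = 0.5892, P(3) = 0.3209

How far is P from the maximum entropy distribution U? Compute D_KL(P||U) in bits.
0.2966 bits

U(i) = 1/3 for all i

D_KL(P||U) = Σ P(x) log₂(P(x) / (1/3))
           = Σ P(x) log₂(P(x)) + log₂(3)
           = log₂(3) - H(P)

H(P) = -Σ P(x) log₂(P(x)):
  -P(1)·log₂(P(1)) = -(0.0899)·log₂(0.0899) = 0.31245
  -P(2)·log₂(P(2)) = -(0.5892)·log₂(0.5892) = 0.44966
  -P(3)·log₂(P(3)) = -(0.3209)·log₂(0.3209) = 0.52621
H(P) = 0.31245 + 0.44966 + 0.52621 = 1.28832 bits

log₂(3) = 1.58496 bits

D_KL(P||U) = 1.58496 - 1.28832 = 0.29664 ≈ 0.2966 bits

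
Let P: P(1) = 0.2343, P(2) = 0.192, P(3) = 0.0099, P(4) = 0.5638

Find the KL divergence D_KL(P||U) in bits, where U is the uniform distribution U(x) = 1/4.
0.5203 bits

U(i) = 1/4 for all i

D_KL(P||U) = Σ P(x) log₂(P(x) / (1/4))
           = Σ P(x) log₂(P(x)) + log₂(4)
           = log₂(4) - H(P)

H(P) = -Σ P(x) log₂(P(x)):
  -P(1)·log₂(P(1)) = -(0.2343)·log₂(0.2343) = 0.49052
  -P(2)·log₂(P(2)) = -(0.192)·log₂(0.192) = 0.45712
  -P(3)·log₂(P(3)) = -(0.0099)·log₂(0.0099) = 0.06592
  -P(4)·log₂(P(4)) = -(0.5638)·log₂(0.5638) = 0.46612
H(P) = 0.49052 + 0.45712 + 0.06592 + 0.46612 = 1.47968 bits

log₂(4) = 2.00000 bits

D_KL(P||U) = 2.00000 - 1.47968 = 0.52032 ≈ 0.5203 bits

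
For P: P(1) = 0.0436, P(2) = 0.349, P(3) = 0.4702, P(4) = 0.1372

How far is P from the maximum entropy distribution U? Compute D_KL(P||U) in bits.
0.3679 bits

U(i) = 1/4 for all i

D_KL(P||U) = Σ P(x) log₂(P(x) / (1/4))
           = Σ P(x) log₂(P(x)) + log₂(4)
           = log₂(4) - H(P)

H(P) = -Σ P(x) log₂(P(x)):
  -P(1)·log₂(P(1)) = -(0.0436)·log₂(0.0436) = 0.19705
  -P(2)·log₂(P(2)) = -(0.349)·log₂(0.349) = 0.53003
  -P(3)·log₂(P(3)) = -(0.4702)·log₂(0.4702) = 0.51188
  -P(4)·log₂(P(4)) = -(0.1372)·log₂(0.1372) = 0.39317
H(P) = 0.19705 + 0.53003 + 0.51188 + 0.39317 = 1.63213 bits

log₂(4) = 2.00000 bits

D_KL(P||U) = 2.00000 - 1.63213 = 0.36787 ≈ 0.3679 bits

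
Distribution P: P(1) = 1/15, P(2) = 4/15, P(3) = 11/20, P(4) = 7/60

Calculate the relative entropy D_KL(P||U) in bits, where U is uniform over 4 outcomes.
0.3951 bits

U(i) = 1/4 for all i

D_KL(P||U) = Σ P(x) log₂(P(x) / (1/4))
           = Σ P(x) log₂(P(x)) + log₂(4)
           = log₂(4) - H(P)

H(P) = -Σ P(x) log₂(P(x)):
  -P(1)·log₂(P(1)) = -(1/15)·log₂(1/15) = 0.26046
  -P(2)·log₂(P(2)) = -(4/15)·log₂(4/15) = 0.50850
  -P(3)·log₂(P(3)) = -(11/20)·log₂(11/20) = 0.47437
  -P(4)·log₂(P(4)) = -(7/60)·log₂(7/60) = 0.36161
H(P) = 0.26046 + 0.50850 + 0.47437 + 0.36161 = 1.60494 bits

log₂(4) = 2.00000 bits

D_KL(P||U) = 2.00000 - 1.60494 = 0.39506 ≈ 0.3951 bits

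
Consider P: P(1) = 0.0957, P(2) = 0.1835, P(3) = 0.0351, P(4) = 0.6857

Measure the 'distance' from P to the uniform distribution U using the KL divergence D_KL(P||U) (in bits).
0.6843 bits

U(i) = 1/4 for all i

D_KL(P||U) = Σ P(x) log₂(P(x) / (1/4))
           = Σ P(x) log₂(P(x)) + log₂(4)
           = log₂(4) - H(P)

H(P) = -Σ P(x) log₂(P(x)):
  -P(1)·log₂(P(1)) = -(0.0957)·log₂(0.0957) = 0.32398
  -P(2)·log₂(P(2)) = -(0.1835)·log₂(0.1835) = 0.44887
  -P(3)·log₂(P(3)) = -(0.0351)·log₂(0.0351) = 0.16962
  -P(4)·log₂(P(4)) = -(0.6857)·log₂(0.6857) = 0.37326
H(P) = 0.32398 + 0.44887 + 0.16962 + 0.37326 = 1.31573 bits

log₂(4) = 2.00000 bits

D_KL(P||U) = 2.00000 - 1.31573 = 0.68427 ≈ 0.6843 bits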